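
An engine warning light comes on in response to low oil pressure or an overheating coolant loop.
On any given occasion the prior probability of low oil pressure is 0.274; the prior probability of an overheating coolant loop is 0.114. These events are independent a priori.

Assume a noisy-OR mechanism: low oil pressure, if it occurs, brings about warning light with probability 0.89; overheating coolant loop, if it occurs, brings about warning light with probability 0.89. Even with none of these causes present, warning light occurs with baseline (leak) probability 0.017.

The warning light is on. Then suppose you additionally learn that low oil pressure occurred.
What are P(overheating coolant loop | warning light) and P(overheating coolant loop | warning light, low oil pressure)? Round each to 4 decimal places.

P(overheating coolant loop | warning light) ≈ 0.3152; P(overheating coolant loop | warning light, low oil pressure) ≈ 0.1248

Under noisy-OR, P(warning light | causes) = 1 − (1−0.017)·∏(1−qᵢ) over the active causes.
P(warning light) = 0.017*0.726*0.886 + 0.89187*0.726*0.114 + 0.89187*0.274*0.886 + 0.988106*0.274*0.114 = 0.010935 + 0.073815 + 0.216514 + 0.030864 = 0.332128
The overheating coolant loop-present share is 0.073815 + 0.030864 = 0.104679.
Hence the posterior is 0.104679/0.332128 ≈ 0.3152.

With the extra evidence:
Sum P(warning light|·) weighted by the priors over both values of overheating coolant loop:
  P(warning light | low oil pressure) = 0.89187*0.886 + 0.988106*0.114
        = 0.790197 + 0.112644 = 0.902841
The terms with overheating coolant loop present sum to 0.112644, so
  P(overheating coolant loop | warning light, low oil pressure) = 0.112644 / 0.902841 ≈ 0.1248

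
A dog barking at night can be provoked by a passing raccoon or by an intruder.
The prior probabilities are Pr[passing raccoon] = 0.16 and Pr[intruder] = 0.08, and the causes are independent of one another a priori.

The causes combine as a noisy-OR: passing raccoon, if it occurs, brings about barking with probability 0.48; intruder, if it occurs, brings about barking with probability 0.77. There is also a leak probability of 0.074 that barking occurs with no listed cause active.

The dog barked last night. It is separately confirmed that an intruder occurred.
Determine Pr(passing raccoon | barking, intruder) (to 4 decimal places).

Pr(passing raccoon | barking, intruder) ≈ 0.1771

Under noisy-OR, P(barking | causes) = 1 − (1−0.074)·∏(1−qᵢ) over the active causes.
P(barking | intruder) = 0.78702·0.84 + 0.88925·0.16 = 0.661097 + 0.142280 = 0.803377
Of this, 0.142280 comes from 0.88925·0.16 (the passing raccoon=true cases).
P(passing raccoon | barking, intruder) = 0.142280 / 0.803377 ≈ 0.1771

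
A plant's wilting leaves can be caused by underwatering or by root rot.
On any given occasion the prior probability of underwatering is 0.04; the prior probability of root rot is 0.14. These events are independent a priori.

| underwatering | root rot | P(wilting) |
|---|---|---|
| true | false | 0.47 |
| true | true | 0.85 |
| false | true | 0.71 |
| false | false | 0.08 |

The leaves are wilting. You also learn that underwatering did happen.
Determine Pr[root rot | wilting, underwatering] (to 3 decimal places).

Pr[root rot | wilting, underwatering] ≈ 0.227

Weight on root rot=true, given the evidence: 0.85·0.14 = 0.119000
Normalizer over all consistent configurations: 0.47·0.86 + 0.85·0.14 = 0.523200
P(root rot | wilting, underwatering) = 0.119000/0.523200 ≈ 0.227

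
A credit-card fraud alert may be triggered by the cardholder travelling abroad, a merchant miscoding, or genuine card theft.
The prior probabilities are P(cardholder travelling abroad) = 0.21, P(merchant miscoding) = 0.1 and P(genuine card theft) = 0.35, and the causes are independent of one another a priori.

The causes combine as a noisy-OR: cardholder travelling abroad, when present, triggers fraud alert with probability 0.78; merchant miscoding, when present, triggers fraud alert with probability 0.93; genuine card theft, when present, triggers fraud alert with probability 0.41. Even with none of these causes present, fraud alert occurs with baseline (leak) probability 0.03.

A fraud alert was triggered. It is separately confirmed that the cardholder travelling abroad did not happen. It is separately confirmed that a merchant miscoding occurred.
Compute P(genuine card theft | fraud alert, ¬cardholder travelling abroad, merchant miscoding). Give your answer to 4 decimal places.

P(genuine card theft | fraud alert, ¬cardholder travelling abroad, merchant miscoding) ≈ 0.3567

Under noisy-OR, P(fraud alert | causes) = 1 − (1−0.03)·∏(1−qᵢ) over the active causes.
P(fraud alert | ¬cardholder travelling abroad, merchant miscoding) = 0.9321·0.65 + 0.959939·0.35 = 0.605865 + 0.335979 = 0.941844
Restricting to configurations with genuine card theft present: 0.959939·0.35 = 0.335979.
Hence the posterior is 0.335979/0.941844 ≈ 0.3567.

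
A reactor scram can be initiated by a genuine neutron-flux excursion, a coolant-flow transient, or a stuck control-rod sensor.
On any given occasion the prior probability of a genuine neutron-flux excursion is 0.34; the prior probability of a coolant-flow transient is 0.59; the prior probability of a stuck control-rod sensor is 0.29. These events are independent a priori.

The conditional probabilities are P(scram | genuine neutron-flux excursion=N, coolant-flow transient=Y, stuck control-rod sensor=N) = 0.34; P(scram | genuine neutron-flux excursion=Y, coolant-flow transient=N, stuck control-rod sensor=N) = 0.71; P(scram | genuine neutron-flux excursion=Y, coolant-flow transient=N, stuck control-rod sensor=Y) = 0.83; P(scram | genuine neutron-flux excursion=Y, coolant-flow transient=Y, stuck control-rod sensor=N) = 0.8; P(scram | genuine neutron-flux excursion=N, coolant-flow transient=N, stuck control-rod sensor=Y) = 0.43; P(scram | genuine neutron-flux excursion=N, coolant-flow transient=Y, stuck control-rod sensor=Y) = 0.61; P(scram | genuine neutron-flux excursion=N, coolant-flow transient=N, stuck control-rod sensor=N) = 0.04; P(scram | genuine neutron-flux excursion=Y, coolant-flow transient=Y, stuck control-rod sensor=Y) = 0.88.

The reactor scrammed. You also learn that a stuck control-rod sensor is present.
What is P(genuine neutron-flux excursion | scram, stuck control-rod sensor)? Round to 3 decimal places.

P(genuine neutron-flux excursion | scram, stuck control-rod sensor) ≈ 0.452

For the numerator, keep only genuine neutron-flux excursion=true terms: 0.115702 + 0.176528 = 0.292230
The normalizing constant is 0.43*0.66*0.41 + 0.61*0.66*0.59 + 0.83*0.34*0.41 + 0.88*0.34*0.59 = 0.646122
P(genuine neutron-flux excursion | scram, stuck control-rod sensor) = 0.292230/0.646122 ≈ 0.452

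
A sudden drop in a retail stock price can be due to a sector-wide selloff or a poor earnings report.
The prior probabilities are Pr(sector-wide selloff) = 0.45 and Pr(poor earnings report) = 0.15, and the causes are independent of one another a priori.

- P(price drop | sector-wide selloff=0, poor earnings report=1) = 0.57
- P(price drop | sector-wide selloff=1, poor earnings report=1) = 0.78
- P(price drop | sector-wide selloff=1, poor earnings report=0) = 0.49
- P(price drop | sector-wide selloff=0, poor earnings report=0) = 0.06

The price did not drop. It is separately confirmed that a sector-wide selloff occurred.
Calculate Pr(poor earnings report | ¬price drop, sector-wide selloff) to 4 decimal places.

Pr(poor earnings report | ¬price drop, sector-wide selloff) ≈ 0.0707

P(¬price drop | sector-wide selloff) = 0.51*0.85 + 0.22*0.15 = 0.433500 + 0.033000 = 0.466500
The poor earnings report-present share is 0.22*0.15 = 0.033000.
So P(poor earnings report | ¬price drop, sector-wide selloff) = 0.033000/0.466500 ≈ 0.0707.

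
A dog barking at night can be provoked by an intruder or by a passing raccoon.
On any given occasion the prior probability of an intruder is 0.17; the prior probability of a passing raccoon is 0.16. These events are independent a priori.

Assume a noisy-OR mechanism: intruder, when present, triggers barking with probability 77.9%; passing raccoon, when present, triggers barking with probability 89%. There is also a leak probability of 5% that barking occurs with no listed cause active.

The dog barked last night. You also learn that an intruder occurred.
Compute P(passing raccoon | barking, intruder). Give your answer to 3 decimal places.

Under noisy-OR, P(barking | causes) = 1 − (1−0.05)·∏(1−qᵢ) over the active causes.
Enumerate both values of passing raccoon and weight by the priors:
  P(barking | intruder) = 0.79005×0.84 + 0.976905×0.16
        = 0.663642 + 0.156305 = 0.819947
Keeping only the passing raccoon-present terms gives 0.156305, so
  P(passing raccoon | barking, intruder) = 0.156305 / 0.819947 ≈ 0.191

P(passing raccoon | barking, intruder) ≈ 0.191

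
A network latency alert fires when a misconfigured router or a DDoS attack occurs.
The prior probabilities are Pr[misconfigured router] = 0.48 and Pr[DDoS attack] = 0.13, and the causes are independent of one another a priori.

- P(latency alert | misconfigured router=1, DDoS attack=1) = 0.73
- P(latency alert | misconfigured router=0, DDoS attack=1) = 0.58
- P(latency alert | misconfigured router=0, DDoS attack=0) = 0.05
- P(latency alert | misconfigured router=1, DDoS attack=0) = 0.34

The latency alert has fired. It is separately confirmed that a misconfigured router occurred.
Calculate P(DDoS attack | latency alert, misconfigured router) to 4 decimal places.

Sum P(latency alert|·) weighted by the priors over both values of DDoS attack:
  P(latency alert | misconfigured router) = 0.34*0.87 + 0.73*0.13
        = 0.295800 + 0.094900 = 0.390700
The terms with DDoS attack present sum to 0.094900, so
  P(DDoS attack | latency alert, misconfigured router) = 0.094900 / 0.390700 ≈ 0.2429

P(DDoS attack | latency alert, misconfigured router) ≈ 0.2429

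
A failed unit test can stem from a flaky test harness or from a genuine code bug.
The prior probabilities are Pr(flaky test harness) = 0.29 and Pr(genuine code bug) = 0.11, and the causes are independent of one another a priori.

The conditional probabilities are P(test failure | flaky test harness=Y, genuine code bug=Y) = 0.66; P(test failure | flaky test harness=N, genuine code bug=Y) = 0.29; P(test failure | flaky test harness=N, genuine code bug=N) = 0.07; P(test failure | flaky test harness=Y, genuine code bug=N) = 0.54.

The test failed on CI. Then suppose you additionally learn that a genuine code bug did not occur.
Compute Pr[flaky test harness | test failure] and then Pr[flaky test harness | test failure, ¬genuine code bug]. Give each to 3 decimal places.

Pr[flaky test harness | test failure] ≈ 0.706; Pr[flaky test harness | test failure, ¬genuine code bug] ≈ 0.759

P(test failure) = 0.07×0.71×0.89 + 0.29×0.71×0.11 + 0.54×0.29×0.89 + 0.66×0.29×0.11 = 0.044233 + 0.022649 + 0.139374 + 0.021054 = 0.227310
Of this, 0.160428 comes from 0.139374 + 0.021054 (the flaky test harness=true cases).
Hence the posterior is 0.160428/0.227310 ≈ 0.706.

Now condition on the additional information:
Numerator (weight on configurations with flaky test harness): 0.54×0.29 = 0.156600
The normalizing constant is 0.07×0.71 + 0.54×0.29 = 0.206300
Posterior = 0.156600 / 0.206300 ≈ 0.759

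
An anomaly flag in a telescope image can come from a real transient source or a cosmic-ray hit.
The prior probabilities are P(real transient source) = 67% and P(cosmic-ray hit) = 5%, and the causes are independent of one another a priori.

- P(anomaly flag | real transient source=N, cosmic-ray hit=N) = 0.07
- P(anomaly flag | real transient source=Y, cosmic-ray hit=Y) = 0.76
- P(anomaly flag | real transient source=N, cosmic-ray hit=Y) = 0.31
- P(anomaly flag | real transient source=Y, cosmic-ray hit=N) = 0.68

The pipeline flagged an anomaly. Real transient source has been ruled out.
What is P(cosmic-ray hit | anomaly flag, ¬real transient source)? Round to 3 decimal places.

P(cosmic-ray hit | anomaly flag, ¬real transient source) ≈ 0.189

Numerator (weight on configurations with cosmic-ray hit): 0.31×0.05 = 0.015500
The normalizing constant is 0.07×0.95 + 0.31×0.05 = 0.082000
P(cosmic-ray hit | anomaly flag, ¬real transient source) = 0.015500/0.082000 ≈ 0.189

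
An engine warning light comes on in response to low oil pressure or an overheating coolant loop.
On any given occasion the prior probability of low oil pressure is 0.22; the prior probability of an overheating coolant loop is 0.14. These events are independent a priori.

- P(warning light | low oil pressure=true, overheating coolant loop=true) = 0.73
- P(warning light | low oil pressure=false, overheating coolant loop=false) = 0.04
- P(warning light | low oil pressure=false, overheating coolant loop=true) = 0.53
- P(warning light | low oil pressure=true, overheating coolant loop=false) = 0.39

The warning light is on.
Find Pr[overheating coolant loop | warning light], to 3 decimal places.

Pr[overheating coolant loop | warning light] ≈ 0.444

For the numerator, keep only overheating coolant loop=true terms: 0.057876 + 0.022484 = 0.080360
Normalizer over all consistent configurations: 0.04·0.78·0.86 + 0.53·0.78·0.14 + 0.39·0.22·0.86 + 0.73·0.22·0.14 = 0.180980
P(overheating coolant loop | warning light) = 0.080360/0.180980 ≈ 0.444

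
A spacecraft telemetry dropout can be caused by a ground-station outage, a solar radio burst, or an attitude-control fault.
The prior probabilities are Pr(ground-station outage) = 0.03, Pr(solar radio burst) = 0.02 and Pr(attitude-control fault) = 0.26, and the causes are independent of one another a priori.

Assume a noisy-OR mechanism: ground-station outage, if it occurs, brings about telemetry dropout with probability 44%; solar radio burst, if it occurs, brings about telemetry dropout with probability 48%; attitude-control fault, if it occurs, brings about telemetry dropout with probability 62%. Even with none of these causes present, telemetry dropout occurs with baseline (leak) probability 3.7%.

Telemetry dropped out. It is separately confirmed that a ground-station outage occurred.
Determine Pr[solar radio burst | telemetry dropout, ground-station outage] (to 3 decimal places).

Under noisy-OR, P(telemetry dropout | causes) = 1 − (1−0.037)·∏(1−qᵢ) over the active causes.
Sum P(telemetry dropout|·) weighted by the priors over the 4 (solar radio burst, attitude-control fault) configurations:
  P(telemetry dropout | ground-station outage) = 0.46072×0.98×0.74 + 0.795074×0.98×0.26 + 0.719574×0.02×0.74 + 0.893438×0.02×0.26
        = 0.334114 + 0.202585 + 0.010650 + 0.004646 = 0.551995
Configurations with solar radio burst contribute 0.015296, so
  P(solar radio burst | telemetry dropout, ground-station outage) = 0.015296 / 0.551995 ≈ 0.028

Pr[solar radio burst | telemetry dropout, ground-station outage] ≈ 0.028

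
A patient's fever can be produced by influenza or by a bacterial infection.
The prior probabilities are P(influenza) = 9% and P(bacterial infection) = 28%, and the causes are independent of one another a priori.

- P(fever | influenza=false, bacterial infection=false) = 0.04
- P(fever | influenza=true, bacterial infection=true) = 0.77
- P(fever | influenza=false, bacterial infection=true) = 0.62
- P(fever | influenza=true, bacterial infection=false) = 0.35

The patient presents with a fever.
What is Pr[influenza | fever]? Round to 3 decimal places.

Pr[influenza | fever] ≈ 0.186

P(fever) = 0.04*0.91*0.72 + 0.62*0.91*0.28 + 0.35*0.09*0.72 + 0.77*0.09*0.28 = 0.026208 + 0.157976 + 0.022680 + 0.019404 = 0.226268
Of this, 0.042084 comes from 0.022680 + 0.019404 (the influenza=true cases).
Hence the posterior is 0.042084/0.226268 ≈ 0.186.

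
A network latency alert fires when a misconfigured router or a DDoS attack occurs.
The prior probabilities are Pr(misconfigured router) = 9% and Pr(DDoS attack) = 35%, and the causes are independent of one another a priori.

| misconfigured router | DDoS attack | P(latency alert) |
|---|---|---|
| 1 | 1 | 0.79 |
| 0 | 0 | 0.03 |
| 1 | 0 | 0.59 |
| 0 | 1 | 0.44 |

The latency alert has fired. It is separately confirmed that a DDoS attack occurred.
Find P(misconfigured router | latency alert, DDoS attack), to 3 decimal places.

P(misconfigured router | latency alert, DDoS attack) ≈ 0.151

Numerator (weight on configurations with misconfigured router): 0.79*0.09 = 0.071100
The normalizing constant is 0.44*0.91 + 0.79*0.09 = 0.471500
P(misconfigured router | latency alert, DDoS attack) = 0.071100/0.471500 ≈ 0.151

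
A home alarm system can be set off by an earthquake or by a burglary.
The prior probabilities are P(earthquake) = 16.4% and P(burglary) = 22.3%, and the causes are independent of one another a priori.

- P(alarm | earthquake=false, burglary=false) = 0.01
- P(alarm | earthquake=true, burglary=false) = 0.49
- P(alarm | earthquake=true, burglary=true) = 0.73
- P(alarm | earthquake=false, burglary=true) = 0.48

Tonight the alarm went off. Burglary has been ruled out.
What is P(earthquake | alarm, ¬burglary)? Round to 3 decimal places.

Sum P(alarm|·) weighted by the priors over both values of earthquake:
  P(alarm | ¬burglary) = 0.01·0.836 + 0.49·0.164
        = 0.008360 + 0.080360 = 0.088720
Configurations with earthquake contribute 0.080360, so
  P(earthquake | alarm, ¬burglary) = 0.080360 / 0.088720 ≈ 0.906

P(earthquake | alarm, ¬burglary) ≈ 0.906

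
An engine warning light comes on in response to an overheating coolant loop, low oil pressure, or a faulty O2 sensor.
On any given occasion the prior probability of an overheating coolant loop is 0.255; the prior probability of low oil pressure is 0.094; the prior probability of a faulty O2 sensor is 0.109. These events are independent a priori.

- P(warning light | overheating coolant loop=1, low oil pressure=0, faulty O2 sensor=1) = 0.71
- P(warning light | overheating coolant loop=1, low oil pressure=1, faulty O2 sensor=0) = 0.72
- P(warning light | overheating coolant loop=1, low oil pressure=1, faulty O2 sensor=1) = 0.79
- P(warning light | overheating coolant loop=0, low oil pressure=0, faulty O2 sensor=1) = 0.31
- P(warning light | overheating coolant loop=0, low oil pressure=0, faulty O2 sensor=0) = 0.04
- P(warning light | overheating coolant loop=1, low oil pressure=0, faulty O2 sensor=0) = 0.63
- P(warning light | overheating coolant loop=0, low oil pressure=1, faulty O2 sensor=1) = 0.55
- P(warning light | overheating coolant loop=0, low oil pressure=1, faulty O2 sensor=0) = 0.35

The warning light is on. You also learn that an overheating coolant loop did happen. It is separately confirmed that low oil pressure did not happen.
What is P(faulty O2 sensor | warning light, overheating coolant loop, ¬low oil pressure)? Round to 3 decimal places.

For the numerator, keep only faulty O2 sensor=true terms: 0.71*0.109 = 0.077390
Denominator P(warning light | overheating coolant loop, ¬low oil pressure): 0.63*0.891 + 0.71*0.109 = 0.638720
P(faulty O2 sensor | warning light, overheating coolant loop, ¬low oil pressure) = 0.077390/0.638720 ≈ 0.121

P(faulty O2 sensor | warning light, overheating coolant loop, ¬low oil pressure) ≈ 0.121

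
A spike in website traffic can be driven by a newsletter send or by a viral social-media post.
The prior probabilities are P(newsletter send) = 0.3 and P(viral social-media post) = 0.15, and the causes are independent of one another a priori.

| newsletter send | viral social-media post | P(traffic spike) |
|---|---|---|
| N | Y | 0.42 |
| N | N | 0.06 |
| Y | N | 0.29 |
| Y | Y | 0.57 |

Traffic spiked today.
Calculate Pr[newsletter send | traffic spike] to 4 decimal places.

P(traffic spike) = 0.06×0.7×0.85 + 0.42×0.7×0.15 + 0.29×0.3×0.85 + 0.57×0.3×0.15 = 0.035700 + 0.044100 + 0.073950 + 0.025650 = 0.179400
Restricting to configurations with newsletter send present: 0.073950 + 0.025650 = 0.099600.
So P(newsletter send | traffic spike) = 0.099600/0.179400 ≈ 0.5552.

Pr[newsletter send | traffic spike] ≈ 0.5552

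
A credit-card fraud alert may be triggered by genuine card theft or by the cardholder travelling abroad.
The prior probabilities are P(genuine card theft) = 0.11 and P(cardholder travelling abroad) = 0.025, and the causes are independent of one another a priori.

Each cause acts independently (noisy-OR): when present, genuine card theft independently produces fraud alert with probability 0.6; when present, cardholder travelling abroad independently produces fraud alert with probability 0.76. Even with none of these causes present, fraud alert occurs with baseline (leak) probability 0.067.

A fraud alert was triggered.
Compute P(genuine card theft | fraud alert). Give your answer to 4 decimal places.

P(genuine card theft | fraud alert) ≈ 0.4804

Under noisy-OR, P(fraud alert | causes) = 1 − (1−0.067)·∏(1−qᵢ) over the active causes.
P(fraud alert) = 0.067*0.89*0.975 + 0.77608*0.89*0.025 + 0.6268*0.11*0.975 + 0.910432*0.11*0.025 = 0.058139 + 0.017268 + 0.067224 + 0.002504 = 0.145135
Restricting to configurations with genuine card theft present: 0.067224 + 0.002504 = 0.069728.
Hence the posterior is 0.069728/0.145135 ≈ 0.4804.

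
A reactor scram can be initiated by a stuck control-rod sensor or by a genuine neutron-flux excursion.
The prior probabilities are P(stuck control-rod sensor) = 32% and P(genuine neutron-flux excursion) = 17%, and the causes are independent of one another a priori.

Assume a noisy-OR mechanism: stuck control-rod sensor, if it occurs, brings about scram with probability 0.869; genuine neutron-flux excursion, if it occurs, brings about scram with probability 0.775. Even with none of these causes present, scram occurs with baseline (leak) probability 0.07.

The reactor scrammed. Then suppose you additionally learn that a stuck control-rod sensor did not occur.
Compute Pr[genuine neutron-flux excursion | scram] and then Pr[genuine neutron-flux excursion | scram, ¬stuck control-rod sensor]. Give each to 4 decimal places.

Under noisy-OR, P(scram | causes) = 1 − (1−0.07)·∏(1−qᵢ) over the active causes.
P(scram) = 0.07*0.68*0.83 + 0.79075*0.68*0.17 + 0.87817*0.32*0.83 + 0.972588*0.32*0.17 = 0.039508 + 0.091411 + 0.233242 + 0.052909 = 0.417070
The genuine neutron-flux excursion-present share is 0.091411 + 0.052909 = 0.144320.
So P(genuine neutron-flux excursion | scram) = 0.144320/0.417070 ≈ 0.3460.

With the extra evidence:
P(scram | ¬stuck control-rod sensor) = 0.07*0.83 + 0.79075*0.17 = 0.058100 + 0.134428 = 0.192528
Restricting to configurations with genuine neutron-flux excursion present: 0.79075*0.17 = 0.134428.
Hence the posterior is 0.134428/0.192528 ≈ 0.6982.
Ruling out stuck control-rod sensor raises the posterior on genuine neutron-flux excursion — the flip side of explaining away.

Pr[genuine neutron-flux excursion | scram] ≈ 0.3460; Pr[genuine neutron-flux excursion | scram, ¬stuck control-rod sensor] ≈ 0.6982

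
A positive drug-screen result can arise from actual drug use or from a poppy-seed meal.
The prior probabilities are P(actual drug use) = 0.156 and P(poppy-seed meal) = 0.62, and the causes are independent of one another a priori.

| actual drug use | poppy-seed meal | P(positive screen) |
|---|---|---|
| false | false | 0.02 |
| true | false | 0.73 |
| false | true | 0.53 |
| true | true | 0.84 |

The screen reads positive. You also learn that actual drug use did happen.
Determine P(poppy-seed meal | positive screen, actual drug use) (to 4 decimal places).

Sum P(positive screen|·) weighted by the priors over both values of poppy-seed meal:
  P(positive screen | actual drug use) = 0.73*0.38 + 0.84*0.62
        = 0.277400 + 0.520800 = 0.798200
Keeping only the poppy-seed meal-present terms gives 0.520800, so
  P(poppy-seed meal | positive screen, actual drug use) = 0.520800 / 0.798200 ≈ 0.6525

P(poppy-seed meal | positive screen, actual drug use) ≈ 0.6525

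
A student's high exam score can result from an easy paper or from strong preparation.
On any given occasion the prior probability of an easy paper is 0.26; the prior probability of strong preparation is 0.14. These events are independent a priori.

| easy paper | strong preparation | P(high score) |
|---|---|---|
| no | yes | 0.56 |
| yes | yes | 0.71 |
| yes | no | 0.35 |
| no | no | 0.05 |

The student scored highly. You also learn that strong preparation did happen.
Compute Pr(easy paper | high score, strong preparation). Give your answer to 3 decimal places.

Pr(easy paper | high score, strong preparation) ≈ 0.308

Sum P(high score|·) weighted by the priors over both values of easy paper:
  P(high score | strong preparation) = 0.56*0.74 + 0.71*0.26
        = 0.414400 + 0.184600 = 0.599000
The terms with easy paper present sum to 0.184600, so
  P(easy paper | high score, strong preparation) = 0.184600 / 0.599000 ≈ 0.308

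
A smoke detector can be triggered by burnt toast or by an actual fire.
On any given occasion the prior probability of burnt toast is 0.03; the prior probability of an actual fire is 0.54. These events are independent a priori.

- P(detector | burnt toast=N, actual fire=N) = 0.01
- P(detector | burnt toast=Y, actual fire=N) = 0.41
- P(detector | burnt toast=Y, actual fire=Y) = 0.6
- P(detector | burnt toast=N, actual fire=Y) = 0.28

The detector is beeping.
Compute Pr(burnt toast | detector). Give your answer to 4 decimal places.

P(detector) = 0.01·0.97·0.46 + 0.28·0.97·0.54 + 0.41·0.03·0.46 + 0.6·0.03·0.54 = 0.004462 + 0.146664 + 0.005658 + 0.009720 = 0.166504
The burnt toast-present share is 0.005658 + 0.009720 = 0.015378.
Hence the posterior is 0.015378/0.166504 ≈ 0.0924.

Pr(burnt toast | detector) ≈ 0.0924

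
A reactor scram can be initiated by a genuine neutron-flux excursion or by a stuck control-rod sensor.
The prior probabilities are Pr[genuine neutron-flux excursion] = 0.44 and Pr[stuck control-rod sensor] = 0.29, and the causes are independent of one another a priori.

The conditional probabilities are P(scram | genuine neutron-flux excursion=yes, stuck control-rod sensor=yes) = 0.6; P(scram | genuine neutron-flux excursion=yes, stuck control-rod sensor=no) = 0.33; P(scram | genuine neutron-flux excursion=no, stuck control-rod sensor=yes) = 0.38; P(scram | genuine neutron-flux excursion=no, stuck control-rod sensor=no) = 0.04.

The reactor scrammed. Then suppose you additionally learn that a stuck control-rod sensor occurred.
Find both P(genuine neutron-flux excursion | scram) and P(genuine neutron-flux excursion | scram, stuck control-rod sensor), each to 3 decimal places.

P(genuine neutron-flux excursion | scram) ≈ 0.698; P(genuine neutron-flux excursion | scram, stuck control-rod sensor) ≈ 0.554

For the numerator, keep only genuine neutron-flux excursion=true terms: 0.103092 + 0.076560 = 0.179652
Normalizer over all consistent configurations: 0.04*0.56*0.71 + 0.38*0.56*0.29 + 0.33*0.44*0.71 + 0.6*0.44*0.29 = 0.257268
Posterior = 0.179652 / 0.257268 ≈ 0.698

Now condition on the additional information:
Enumerate both values of genuine neutron-flux excursion and weight by the priors:
  P(scram | stuck control-rod sensor) = 0.38·0.56 + 0.6·0.44
        = 0.212800 + 0.264000 = 0.476800
Keeping only the genuine neutron-flux excursion-present terms gives 0.264000, so
  P(genuine neutron-flux excursion | scram, stuck control-rod sensor) = 0.264000 / 0.476800 ≈ 0.554
The drop from 0.698 to 0.554 is the explaining-away (discounting) effect.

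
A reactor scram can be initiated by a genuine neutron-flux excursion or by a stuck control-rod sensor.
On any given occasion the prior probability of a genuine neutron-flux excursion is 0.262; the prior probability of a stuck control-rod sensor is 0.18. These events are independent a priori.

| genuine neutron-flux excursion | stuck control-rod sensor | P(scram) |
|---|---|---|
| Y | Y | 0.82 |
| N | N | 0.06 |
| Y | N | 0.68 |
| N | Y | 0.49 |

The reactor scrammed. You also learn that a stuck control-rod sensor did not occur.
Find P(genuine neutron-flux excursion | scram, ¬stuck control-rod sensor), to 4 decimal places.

For the numerator, keep only genuine neutron-flux excursion=true terms: 0.68·0.262 = 0.178160
The normalizing constant is 0.06·0.738 + 0.68·0.262 = 0.222440
P(genuine neutron-flux excursion | scram, ¬stuck control-rod sensor) = 0.178160/0.222440 ≈ 0.8009

P(genuine neutron-flux excursion | scram, ¬stuck control-rod sensor) ≈ 0.8009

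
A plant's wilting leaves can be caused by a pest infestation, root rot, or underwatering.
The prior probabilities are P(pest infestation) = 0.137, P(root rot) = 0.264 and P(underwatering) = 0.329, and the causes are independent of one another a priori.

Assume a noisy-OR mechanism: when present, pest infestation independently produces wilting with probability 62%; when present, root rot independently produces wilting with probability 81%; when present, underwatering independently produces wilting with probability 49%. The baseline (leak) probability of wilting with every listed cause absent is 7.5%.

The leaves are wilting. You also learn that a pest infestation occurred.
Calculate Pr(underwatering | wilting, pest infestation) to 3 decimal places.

Pr(underwatering | wilting, pest infestation) ≈ 0.368

Under noisy-OR, P(wilting | causes) = 1 − (1−0.075)·∏(1−qᵢ) over the active causes.
P(wilting | pest infestation) = 0.6485×0.736×0.671 + 0.820735×0.736×0.329 + 0.933215×0.264×0.671 + 0.96594×0.264×0.329 = 0.320266 + 0.198736 + 0.165313 + 0.083898 = 0.768213
The underwatering-present share is 0.198736 + 0.083898 = 0.282634.
P(underwatering | wilting, pest infestation) = 0.282634 / 0.768213 ≈ 0.368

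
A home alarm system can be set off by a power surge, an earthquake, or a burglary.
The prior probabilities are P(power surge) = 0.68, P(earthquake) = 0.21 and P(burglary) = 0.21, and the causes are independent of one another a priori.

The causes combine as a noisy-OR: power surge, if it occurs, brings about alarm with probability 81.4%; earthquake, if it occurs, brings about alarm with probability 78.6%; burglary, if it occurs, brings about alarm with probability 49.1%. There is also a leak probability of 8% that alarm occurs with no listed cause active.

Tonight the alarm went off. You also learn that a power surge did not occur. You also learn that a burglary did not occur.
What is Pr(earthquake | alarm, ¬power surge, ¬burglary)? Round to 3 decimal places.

Under noisy-OR, P(alarm | causes) = 1 − (1−0.08)·∏(1−qᵢ) over the active causes.
P(alarm | ¬power surge, ¬burglary) = 0.08·0.79 + 0.80312·0.21 = 0.063200 + 0.168655 = 0.231855
The earthquake-present share is 0.80312·0.21 = 0.168655.
So P(earthquake | alarm, ¬power surge, ¬burglary) = 0.168655/0.231855 ≈ 0.727.

Pr(earthquake | alarm, ¬power surge, ¬burglary) ≈ 0.727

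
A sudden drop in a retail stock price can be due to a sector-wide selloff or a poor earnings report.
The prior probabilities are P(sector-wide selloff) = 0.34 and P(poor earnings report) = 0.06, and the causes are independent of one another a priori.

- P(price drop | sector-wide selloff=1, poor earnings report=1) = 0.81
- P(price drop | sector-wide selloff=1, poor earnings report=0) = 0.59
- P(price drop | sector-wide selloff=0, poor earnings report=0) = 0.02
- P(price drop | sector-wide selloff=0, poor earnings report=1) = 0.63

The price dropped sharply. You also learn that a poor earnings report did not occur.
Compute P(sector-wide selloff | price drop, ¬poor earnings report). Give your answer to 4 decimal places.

P(sector-wide selloff | price drop, ¬poor earnings report) ≈ 0.9383

For the numerator, keep only sector-wide selloff=true terms: 0.59×0.34 = 0.200600
Denominator P(price drop | ¬poor earnings report): 0.02×0.66 + 0.59×0.34 = 0.213800
Posterior = 0.200600 / 0.213800 ≈ 0.9383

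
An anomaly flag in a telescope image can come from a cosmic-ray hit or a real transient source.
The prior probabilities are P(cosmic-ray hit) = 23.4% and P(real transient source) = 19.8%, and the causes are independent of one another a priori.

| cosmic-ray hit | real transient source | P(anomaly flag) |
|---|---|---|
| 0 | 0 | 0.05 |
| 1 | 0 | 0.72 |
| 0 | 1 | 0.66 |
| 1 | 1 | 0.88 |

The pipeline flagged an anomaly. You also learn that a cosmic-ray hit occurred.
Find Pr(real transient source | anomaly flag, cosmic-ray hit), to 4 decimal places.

Pr(real transient source | anomaly flag, cosmic-ray hit) ≈ 0.2318

Enumerate both values of real transient source and weight by the priors:
  P(anomaly flag | cosmic-ray hit) = 0.72·0.802 + 0.88·0.198
        = 0.577440 + 0.174240 = 0.751680
Configurations with real transient source contribute 0.174240, so
  P(real transient source | anomaly flag, cosmic-ray hit) = 0.174240 / 0.751680 ≈ 0.2318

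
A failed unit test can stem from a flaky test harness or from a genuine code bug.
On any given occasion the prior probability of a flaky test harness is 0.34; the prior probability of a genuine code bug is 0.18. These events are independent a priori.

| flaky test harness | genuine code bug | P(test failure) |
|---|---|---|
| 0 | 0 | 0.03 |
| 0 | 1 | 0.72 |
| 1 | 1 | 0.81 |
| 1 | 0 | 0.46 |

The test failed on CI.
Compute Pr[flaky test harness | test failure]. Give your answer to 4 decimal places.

Pr[flaky test harness | test failure] ≈ 0.6360

P(test failure) = 0.03·0.66·0.82 + 0.72·0.66·0.18 + 0.46·0.34·0.82 + 0.81·0.34·0.18 = 0.016236 + 0.085536 + 0.128248 + 0.049572 = 0.279592
Of this, 0.177820 comes from 0.128248 + 0.049572 (the flaky test harness=true cases).
P(flaky test harness | test failure) = 0.177820 / 0.279592 ≈ 0.6360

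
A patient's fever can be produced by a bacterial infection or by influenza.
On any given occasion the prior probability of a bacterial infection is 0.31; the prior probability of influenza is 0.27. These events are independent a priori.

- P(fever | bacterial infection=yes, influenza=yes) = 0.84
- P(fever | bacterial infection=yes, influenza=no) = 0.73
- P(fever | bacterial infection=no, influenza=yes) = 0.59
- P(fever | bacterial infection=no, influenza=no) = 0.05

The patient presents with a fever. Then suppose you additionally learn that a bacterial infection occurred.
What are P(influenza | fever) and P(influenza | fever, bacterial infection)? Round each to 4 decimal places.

P(fever) = 0.05×0.69×0.73 + 0.59×0.69×0.27 + 0.73×0.31×0.73 + 0.84×0.31×0.27 = 0.025185 + 0.109917 + 0.165199 + 0.070308 = 0.370609
The influenza-present share is 0.109917 + 0.070308 = 0.180225.
So P(influenza | fever) = 0.180225/0.370609 ≈ 0.4863.

Now condition on the additional information:
Weight on influenza=true, given the evidence: 0.84·0.27 = 0.226800
The normalizing constant is 0.73·0.73 + 0.84·0.27 = 0.759700
Posterior = 0.226800 / 0.759700 ≈ 0.2985

P(influenza | fever) ≈ 0.4863; P(influenza | fever, bacterial infection) ≈ 0.2985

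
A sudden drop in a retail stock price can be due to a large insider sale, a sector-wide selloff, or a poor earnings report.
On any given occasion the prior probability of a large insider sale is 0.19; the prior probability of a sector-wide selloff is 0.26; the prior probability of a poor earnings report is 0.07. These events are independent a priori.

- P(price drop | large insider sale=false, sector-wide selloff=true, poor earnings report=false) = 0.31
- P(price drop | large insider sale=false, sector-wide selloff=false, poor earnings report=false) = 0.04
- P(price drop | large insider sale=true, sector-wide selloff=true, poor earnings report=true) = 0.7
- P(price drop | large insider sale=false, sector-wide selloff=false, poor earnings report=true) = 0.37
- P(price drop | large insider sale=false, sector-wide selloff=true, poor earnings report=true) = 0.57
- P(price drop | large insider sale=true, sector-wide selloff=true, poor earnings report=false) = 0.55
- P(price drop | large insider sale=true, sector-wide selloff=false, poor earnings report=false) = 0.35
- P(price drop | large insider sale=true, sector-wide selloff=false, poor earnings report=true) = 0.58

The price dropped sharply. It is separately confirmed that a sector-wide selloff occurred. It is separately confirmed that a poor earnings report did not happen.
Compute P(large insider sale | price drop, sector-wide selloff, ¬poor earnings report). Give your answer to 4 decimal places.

Sum P(price drop|·) weighted by the priors over both values of large insider sale:
  P(price drop | sector-wide selloff, ¬poor earnings report) = 0.31×0.81 + 0.55×0.19
        = 0.251100 + 0.104500 = 0.355600
Configurations with large insider sale contribute 0.104500, so
  P(large insider sale | price drop, sector-wide selloff, ¬poor earnings report) = 0.104500 / 0.355600 ≈ 0.2939

P(large insider sale | price drop, sector-wide selloff, ¬poor earnings report) ≈ 0.2939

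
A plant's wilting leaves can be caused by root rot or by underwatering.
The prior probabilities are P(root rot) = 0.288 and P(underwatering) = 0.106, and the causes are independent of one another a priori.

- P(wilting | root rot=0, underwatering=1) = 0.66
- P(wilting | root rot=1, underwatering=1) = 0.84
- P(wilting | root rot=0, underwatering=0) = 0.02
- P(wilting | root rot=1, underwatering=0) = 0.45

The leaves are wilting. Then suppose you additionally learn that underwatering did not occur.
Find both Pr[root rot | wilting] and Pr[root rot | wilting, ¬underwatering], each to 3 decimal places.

Pr[root rot | wilting] ≈ 0.693; Pr[root rot | wilting, ¬underwatering] ≈ 0.901

P(wilting) = 0.02×0.712×0.894 + 0.66×0.712×0.106 + 0.45×0.288×0.894 + 0.84×0.288×0.106 = 0.012731 + 0.049812 + 0.115862 + 0.025644 = 0.204049
Of this, 0.141506 comes from 0.115862 + 0.025644 (the root rot=true cases).
Hence the posterior is 0.141506/0.204049 ≈ 0.693.

Now condition on the additional information:
Weight on root rot=true, given the evidence: 0.45*0.288 = 0.129600
Denominator P(wilting | ¬underwatering): 0.02*0.712 + 0.45*0.288 = 0.143840
Posterior = 0.129600 / 0.143840 ≈ 0.901
Ruling out underwatering raises the posterior on root rot — the flip side of explaining away.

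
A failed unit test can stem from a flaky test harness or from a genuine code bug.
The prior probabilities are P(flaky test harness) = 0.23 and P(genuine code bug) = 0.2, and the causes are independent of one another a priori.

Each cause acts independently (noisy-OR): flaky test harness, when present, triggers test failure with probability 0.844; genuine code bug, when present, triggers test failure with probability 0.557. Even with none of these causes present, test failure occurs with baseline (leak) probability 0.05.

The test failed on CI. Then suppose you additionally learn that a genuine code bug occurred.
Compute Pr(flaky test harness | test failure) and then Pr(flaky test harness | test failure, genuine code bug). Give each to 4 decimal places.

Pr(flaky test harness | test failure) ≈ 0.6247; Pr(flaky test harness | test failure, genuine code bug) ≈ 0.3252

Under noisy-OR, P(test failure | causes) = 1 − (1−0.05)·∏(1−qᵢ) over the active causes.
Numerator (weight on configurations with flaky test harness): 0.156731 + 0.042980 = 0.199711
Denominator P(test failure): 0.05×0.77×0.8 + 0.57915×0.77×0.2 + 0.8518×0.23×0.8 + 0.934347×0.23×0.2 = 0.319700
P(flaky test harness | test failure) = 0.199711/0.319700 ≈ 0.6247

With the extra evidence:
Enumerate both values of flaky test harness and weight by the priors:
  P(test failure | genuine code bug) = 0.57915*0.77 + 0.934347*0.23
        = 0.445946 + 0.214900 = 0.660846
Keeping only the flaky test harness-present terms gives 0.214900, so
  P(flaky test harness | test failure, genuine code bug) = 0.214900 / 0.660846 ≈ 0.3252
— genuine code bug explains away the evidence for flaky test harness.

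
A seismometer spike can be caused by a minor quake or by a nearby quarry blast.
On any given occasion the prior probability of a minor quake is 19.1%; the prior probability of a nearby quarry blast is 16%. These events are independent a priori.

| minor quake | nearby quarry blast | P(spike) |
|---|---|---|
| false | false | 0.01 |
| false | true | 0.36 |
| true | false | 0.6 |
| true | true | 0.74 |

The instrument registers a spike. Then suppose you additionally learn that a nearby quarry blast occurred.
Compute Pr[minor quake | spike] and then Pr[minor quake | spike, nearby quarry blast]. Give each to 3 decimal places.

Pr[minor quake | spike] ≈ 0.690; Pr[minor quake | spike, nearby quarry blast] ≈ 0.327

Enumerate the 4 (minor quake, nearby quarry blast) configurations and weight by the priors:
  P(spike) = 0.01×0.809×0.84 + 0.36×0.809×0.16 + 0.6×0.191×0.84 + 0.74×0.191×0.16
        = 0.006796 + 0.046598 + 0.096264 + 0.022614 = 0.172272
Configurations with minor quake contribute 0.118878, so
  P(minor quake | spike) = 0.118878 / 0.172272 ≈ 0.690

Now also conditioning on nearby quarry blast=true:
Enumerate both values of minor quake and weight by the priors:
  P(spike | nearby quarry blast) = 0.36·0.809 + 0.74·0.191
        = 0.291240 + 0.141340 = 0.432580
Keeping only the minor quake-present terms gives 0.141340, so
  P(minor quake | spike, nearby quarry blast) = 0.141340 / 0.432580 ≈ 0.327
The drop from 0.690 to 0.327 is the explaining-away (discounting) effect.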